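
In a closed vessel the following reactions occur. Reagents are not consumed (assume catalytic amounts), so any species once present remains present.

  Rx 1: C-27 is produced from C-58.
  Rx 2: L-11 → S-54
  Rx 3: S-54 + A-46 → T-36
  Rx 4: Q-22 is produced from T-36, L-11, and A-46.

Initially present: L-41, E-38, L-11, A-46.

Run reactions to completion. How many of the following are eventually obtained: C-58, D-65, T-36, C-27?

1

L-11 present → S-54 forms (Rx 2).
S-54 and A-46 present → T-36 forms (Rx 3).
No rule produces C-58, and it is not given.
No rule produces D-65, and it is not given.
T-36: reached.
C-27 would need C-58 (Rx 1), but C-58 never forms.
Reached: T-36 — 1 of the 4.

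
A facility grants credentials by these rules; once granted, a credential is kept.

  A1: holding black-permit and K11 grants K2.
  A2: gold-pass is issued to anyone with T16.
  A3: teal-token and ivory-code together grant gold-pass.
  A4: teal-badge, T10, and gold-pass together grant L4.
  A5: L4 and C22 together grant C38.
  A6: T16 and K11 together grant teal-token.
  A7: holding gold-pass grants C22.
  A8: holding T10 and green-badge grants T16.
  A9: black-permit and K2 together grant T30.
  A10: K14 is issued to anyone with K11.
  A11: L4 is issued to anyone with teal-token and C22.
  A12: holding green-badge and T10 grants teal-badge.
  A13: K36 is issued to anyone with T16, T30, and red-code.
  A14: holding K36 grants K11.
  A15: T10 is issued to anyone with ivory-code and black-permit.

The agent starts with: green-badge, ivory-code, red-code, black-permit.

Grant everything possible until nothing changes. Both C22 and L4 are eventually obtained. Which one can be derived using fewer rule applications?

C22: Holding ivory-code and black-permit grants T10 (A15). Holding T10 and green-badge grants T16 (A8). Holding T16 grants gold-pass (A2). Holding gold-pass grants C22 (A7). [4 rule applications]
L4: Holding ivory-code and black-permit grants T10 (A15). Holding T10 and green-badge grants T16 (A8). Holding green-badge and T10 grants teal-badge (A12). Holding T16 grants gold-pass (A2). Holding teal-badge, T10, and gold-pass grants L4 (A4). [5 rule applications]
C22 needs fewer.

C22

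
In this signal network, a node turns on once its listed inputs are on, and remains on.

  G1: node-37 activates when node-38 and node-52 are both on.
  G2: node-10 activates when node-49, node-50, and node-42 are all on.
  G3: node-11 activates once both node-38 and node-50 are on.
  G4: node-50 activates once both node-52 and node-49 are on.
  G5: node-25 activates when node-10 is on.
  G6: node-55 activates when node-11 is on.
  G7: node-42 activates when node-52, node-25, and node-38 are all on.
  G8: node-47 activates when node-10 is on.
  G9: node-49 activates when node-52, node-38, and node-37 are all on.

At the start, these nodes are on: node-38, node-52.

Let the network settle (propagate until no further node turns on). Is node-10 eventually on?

node-10 would need node-49, node-50, and node-42 (G2), but node-42 never turns on.

No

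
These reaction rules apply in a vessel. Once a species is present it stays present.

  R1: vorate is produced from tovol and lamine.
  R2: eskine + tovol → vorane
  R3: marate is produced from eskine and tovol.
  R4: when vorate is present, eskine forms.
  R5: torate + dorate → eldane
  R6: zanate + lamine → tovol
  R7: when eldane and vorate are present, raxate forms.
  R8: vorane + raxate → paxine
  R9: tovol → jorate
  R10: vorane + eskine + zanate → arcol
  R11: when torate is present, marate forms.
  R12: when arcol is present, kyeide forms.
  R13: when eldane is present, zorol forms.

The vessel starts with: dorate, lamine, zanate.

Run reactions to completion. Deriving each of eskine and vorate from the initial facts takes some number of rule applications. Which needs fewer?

vorate: zanate and lamine present → tovol forms (R6). tovol and lamine present → vorate forms (R1). [2 rule applications]
eskine: zanate and lamine present → tovol forms (R6). tovol and lamine present → vorate forms (R1). vorate present → eskine forms (R4). [3 rule applications]
vorate needs fewer.

vorate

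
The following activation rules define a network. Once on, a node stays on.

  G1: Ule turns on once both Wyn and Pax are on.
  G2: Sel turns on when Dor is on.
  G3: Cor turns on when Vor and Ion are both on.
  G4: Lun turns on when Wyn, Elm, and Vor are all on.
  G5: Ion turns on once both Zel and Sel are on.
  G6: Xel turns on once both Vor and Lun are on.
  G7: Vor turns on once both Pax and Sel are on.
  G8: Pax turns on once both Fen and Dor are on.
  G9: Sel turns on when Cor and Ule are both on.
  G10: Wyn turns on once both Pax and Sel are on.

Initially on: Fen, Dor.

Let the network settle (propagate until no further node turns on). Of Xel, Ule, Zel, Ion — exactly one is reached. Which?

G8: Fen and Dor on → Pax on.
Dor is on, so Sel turns on (G2).
Pax and Sel are on, so Wyn turns on (G10).
G1: Wyn and Pax on → Ule on.
Xel would need Vor and Lun (G6), but Lun never turns on. Ion would need Zel and Sel (G5), but Zel never turns on. No rule produces Zel, and it is not given.

Ule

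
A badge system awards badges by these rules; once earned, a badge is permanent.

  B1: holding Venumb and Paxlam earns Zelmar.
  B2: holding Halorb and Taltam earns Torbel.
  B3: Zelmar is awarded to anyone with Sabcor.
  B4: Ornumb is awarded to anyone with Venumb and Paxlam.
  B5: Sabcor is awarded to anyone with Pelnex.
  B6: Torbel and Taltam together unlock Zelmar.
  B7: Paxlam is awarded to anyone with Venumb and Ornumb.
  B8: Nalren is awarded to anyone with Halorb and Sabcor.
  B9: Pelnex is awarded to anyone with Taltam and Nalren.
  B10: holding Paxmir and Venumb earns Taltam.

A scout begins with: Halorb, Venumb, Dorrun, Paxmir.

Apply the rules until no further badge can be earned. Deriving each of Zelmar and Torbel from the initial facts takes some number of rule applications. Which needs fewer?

Torbel: With Paxmir and Venumb, Taltam is earned (B10). With Halorb and Taltam, Torbel is earned (B2). [2 rule applications]
Zelmar: With Paxmir and Venumb, Taltam is earned (B10). With Halorb and Taltam, Torbel is earned (B2). With Torbel and Taltam, Zelmar is earned (B6). [3 rule applications]
Torbel needs fewer.

Torbel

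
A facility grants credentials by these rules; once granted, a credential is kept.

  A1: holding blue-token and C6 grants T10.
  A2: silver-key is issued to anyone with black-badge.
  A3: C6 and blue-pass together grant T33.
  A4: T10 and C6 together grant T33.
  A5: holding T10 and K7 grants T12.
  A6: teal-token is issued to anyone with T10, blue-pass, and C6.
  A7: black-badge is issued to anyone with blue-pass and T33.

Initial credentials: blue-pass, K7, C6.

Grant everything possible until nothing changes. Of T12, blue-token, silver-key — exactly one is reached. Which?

silver-key

Holding C6 and blue-pass grants T33 (A3).
Holding blue-pass and T33 grants black-badge (A7).
Holding black-badge grants silver-key (A2).
No rule produces blue-token, and it is not given. T12 would need T10 and K7 (A5), but T10 is never granted.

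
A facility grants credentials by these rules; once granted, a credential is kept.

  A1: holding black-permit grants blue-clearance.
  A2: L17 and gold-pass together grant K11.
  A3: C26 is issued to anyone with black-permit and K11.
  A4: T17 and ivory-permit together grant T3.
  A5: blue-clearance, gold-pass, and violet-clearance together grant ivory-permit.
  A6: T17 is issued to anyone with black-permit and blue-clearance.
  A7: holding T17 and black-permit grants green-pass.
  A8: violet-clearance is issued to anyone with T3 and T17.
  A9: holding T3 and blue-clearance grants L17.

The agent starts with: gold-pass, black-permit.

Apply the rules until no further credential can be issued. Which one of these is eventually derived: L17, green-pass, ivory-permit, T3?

green-pass

Holding black-permit grants blue-clearance (A1).
Holding black-permit and blue-clearance grants T17 (A6).
Holding T17 and black-permit grants green-pass (A7).
ivory-permit would need blue-clearance, gold-pass, and violet-clearance (A5), but violet-clearance is never granted. T3 would need T17 and ivory-permit (A4), but ivory-permit is never granted. L17 would need T3 and blue-clearance (A9), but T3 is never granted.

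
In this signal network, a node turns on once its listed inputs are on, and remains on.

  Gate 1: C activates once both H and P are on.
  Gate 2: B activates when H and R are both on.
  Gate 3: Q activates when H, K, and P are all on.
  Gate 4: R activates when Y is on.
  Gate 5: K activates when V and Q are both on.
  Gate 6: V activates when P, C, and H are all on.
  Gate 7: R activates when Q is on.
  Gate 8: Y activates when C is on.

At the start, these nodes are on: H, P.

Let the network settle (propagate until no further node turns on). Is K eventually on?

No

K would need V and Q (Gate 5), but Q never turns on.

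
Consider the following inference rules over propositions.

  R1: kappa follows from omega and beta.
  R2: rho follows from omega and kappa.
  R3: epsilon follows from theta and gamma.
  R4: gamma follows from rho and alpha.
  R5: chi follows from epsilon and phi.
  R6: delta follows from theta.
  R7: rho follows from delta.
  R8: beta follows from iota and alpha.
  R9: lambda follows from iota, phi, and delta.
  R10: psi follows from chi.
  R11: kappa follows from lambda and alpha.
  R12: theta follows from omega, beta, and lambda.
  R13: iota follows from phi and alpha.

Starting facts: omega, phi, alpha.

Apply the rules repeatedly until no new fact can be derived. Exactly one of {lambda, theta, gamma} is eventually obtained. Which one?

From phi and alpha, R13 gives iota.
From iota and alpha, R8 gives beta.
From omega and beta, R1 gives kappa.
omega and kappa hold, so rho follows (R2).
From rho and alpha, R4 gives gamma.
lambda would need iota, phi, and delta (R9), but delta is never established. theta would need omega, beta, and lambda (R12), but lambda is never established.

gamma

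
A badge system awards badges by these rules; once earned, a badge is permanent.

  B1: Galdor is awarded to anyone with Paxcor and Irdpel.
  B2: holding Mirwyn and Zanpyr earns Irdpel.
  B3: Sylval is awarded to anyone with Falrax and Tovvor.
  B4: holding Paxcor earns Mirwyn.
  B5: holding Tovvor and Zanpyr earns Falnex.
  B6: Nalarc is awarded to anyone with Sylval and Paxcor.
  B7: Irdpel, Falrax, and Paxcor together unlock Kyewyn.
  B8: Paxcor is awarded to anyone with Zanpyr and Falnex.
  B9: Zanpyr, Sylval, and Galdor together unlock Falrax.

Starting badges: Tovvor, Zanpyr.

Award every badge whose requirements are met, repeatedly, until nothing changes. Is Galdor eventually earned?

With Tovvor and Zanpyr, Falnex is earned (B5).
With Zanpyr and Falnex, Paxcor is earned (B8).
With Paxcor, Mirwyn is earned (B4).
With Mirwyn and Zanpyr, Irdpel is earned (B2).
With Paxcor and Irdpel, Galdor is earned (B1).

Yes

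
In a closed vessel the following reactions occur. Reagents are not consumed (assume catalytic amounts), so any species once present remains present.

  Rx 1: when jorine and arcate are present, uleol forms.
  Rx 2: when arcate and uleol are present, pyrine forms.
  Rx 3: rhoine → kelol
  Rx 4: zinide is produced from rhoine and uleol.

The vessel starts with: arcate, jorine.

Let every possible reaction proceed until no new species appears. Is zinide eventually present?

zinide would need rhoine and uleol (Rx 4), but rhoine never forms.

No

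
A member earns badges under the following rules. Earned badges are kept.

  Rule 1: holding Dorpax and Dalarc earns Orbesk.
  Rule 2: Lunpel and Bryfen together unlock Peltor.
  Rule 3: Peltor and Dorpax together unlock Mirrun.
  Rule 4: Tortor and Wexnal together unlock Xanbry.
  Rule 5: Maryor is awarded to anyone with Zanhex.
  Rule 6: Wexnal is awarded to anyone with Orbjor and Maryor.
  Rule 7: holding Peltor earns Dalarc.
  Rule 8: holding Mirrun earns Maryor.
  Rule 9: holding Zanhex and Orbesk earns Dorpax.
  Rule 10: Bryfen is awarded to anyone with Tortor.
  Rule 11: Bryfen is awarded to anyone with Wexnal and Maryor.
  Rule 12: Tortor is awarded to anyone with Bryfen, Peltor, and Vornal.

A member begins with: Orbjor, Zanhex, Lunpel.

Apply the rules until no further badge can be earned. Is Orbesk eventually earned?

No

Orbesk would need Dorpax and Dalarc (Rule 1), but Dorpax is never earned.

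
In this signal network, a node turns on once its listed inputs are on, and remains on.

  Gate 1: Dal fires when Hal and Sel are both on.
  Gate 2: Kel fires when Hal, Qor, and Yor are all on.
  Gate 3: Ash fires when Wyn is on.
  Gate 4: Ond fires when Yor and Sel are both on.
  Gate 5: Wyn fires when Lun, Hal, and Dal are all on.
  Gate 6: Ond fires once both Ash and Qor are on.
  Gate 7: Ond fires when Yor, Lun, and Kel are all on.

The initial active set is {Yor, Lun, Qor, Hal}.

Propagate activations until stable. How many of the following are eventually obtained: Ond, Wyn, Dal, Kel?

2

Gate 2: Hal, Qor, and Yor on → Kel on.
Yor, Lun, and Kel are on, so Ond fires (Gate 7).
Ond: reached.
Wyn would need Lun, Hal, and Dal (Gate 5), but Dal never turns on.
Dal would need Hal and Sel (Gate 1), but Sel never turns on.
Kel: reached.
Reached: Ond and Kel — 2 of the 4.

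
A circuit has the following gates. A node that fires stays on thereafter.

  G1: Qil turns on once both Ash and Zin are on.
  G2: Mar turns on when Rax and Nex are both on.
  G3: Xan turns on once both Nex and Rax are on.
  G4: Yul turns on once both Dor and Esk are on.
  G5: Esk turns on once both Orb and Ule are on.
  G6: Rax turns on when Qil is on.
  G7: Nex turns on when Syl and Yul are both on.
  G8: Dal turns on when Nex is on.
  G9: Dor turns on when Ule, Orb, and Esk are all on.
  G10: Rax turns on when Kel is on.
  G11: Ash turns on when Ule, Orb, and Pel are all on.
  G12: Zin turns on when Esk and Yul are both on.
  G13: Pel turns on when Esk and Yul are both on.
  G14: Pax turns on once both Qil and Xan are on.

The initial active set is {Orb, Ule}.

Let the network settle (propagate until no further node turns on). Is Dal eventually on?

No

Dal would need Nex (G8), but Nex never turns on.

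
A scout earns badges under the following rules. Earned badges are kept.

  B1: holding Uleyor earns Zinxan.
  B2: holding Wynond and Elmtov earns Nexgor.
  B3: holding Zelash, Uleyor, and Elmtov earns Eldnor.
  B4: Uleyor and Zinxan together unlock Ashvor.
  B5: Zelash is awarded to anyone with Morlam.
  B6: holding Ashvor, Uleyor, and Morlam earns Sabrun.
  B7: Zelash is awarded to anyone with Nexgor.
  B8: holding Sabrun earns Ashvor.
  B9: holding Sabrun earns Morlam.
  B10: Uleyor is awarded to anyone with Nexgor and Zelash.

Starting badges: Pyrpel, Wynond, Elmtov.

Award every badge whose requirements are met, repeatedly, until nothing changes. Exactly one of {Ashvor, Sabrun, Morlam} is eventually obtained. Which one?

Ashvor

With Wynond and Elmtov, Nexgor is earned (B2).
With Nexgor, Zelash is earned (B7).
With Nexgor and Zelash, Uleyor is earned (B10).
With Uleyor, Zinxan is earned (B1).
With Uleyor and Zinxan, Ashvor is earned (B4).
Morlam would need Sabrun (B9), but Sabrun is never earned. Sabrun would need Ashvor, Uleyor, and Morlam (B6), but Morlam is never earned.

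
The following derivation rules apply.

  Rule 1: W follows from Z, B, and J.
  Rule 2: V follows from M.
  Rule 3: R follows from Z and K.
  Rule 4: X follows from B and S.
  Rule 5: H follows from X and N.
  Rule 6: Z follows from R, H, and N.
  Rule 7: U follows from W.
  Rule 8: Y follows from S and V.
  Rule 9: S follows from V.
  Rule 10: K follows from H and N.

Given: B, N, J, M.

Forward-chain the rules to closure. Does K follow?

Yes

From M, Rule 2 gives V.
V holds, so S follows (Rule 9).
B and S hold, so X follows (Rule 4).
From X and N, Rule 5 gives H.
H and N hold, so K follows (Rule 10).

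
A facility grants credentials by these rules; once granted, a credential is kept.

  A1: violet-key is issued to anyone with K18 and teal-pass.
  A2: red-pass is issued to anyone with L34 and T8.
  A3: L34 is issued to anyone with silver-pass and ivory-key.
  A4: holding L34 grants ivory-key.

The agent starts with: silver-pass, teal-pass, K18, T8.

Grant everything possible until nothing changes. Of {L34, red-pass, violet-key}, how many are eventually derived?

1

Holding K18 and teal-pass grants violet-key (A1).
L34 would need silver-pass and ivory-key (A3), but ivory-key is never granted.
red-pass would need L34 and T8 (A2), but L34 is never granted.
violet-key: reached.
Reached: violet-key — 1 of the 3.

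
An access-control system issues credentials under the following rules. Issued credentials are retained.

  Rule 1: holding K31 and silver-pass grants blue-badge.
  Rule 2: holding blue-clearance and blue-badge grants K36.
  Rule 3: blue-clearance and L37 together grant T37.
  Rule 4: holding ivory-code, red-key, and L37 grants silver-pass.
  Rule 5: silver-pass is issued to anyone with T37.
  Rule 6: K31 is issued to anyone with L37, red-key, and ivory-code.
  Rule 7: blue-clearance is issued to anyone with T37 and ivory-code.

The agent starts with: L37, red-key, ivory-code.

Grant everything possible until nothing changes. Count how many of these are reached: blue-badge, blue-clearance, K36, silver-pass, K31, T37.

3

Holding ivory-code, red-key, and L37 grants silver-pass (Rule 4).
Holding L37, red-key, and ivory-code grants K31 (Rule 6).
Holding K31 and silver-pass grants blue-badge (Rule 1).
blue-badge: reached.
blue-clearance would need T37 and ivory-code (Rule 7), but T37 is never granted.
K36 would need blue-clearance and blue-badge (Rule 2), but blue-clearance is never granted.
silver-pass: reached.
K31: reached.
T37 would need blue-clearance and L37 (Rule 3), but blue-clearance is never granted.
Reached: blue-badge, silver-pass, and K31 — 3 of the 6.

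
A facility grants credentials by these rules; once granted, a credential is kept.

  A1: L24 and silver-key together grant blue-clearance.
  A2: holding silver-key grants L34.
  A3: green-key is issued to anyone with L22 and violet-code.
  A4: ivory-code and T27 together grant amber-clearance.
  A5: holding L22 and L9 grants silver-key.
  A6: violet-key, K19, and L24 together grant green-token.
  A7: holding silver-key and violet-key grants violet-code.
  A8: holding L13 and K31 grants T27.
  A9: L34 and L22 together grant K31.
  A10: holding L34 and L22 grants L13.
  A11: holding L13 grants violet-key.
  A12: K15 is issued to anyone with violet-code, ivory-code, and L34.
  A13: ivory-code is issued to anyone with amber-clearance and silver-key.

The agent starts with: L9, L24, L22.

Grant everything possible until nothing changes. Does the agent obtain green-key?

Yes

Holding L22 and L9 grants silver-key (A5).
Holding silver-key grants L34 (A2).
Holding L34 and L22 grants L13 (A10).
Holding L13 grants violet-key (A11).
Holding silver-key and violet-key grants violet-code (A7).
Holding L22 and violet-code grants green-key (A3).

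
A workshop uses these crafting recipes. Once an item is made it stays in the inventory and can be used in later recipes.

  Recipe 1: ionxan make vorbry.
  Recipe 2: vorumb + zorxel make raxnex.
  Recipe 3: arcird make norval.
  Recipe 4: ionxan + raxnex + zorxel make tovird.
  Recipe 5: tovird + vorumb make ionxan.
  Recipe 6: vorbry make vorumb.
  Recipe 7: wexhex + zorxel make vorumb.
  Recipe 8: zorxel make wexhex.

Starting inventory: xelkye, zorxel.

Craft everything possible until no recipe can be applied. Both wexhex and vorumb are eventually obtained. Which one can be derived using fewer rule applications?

wexhex: Using Recipe 8, zorxel makes wexhex. [1 rule application]
vorumb: zorxel → wexhex (Recipe 8). Using Recipe 7, wexhex and zorxel make vorumb. [2 rule applications]
wexhex needs fewer.

wexhex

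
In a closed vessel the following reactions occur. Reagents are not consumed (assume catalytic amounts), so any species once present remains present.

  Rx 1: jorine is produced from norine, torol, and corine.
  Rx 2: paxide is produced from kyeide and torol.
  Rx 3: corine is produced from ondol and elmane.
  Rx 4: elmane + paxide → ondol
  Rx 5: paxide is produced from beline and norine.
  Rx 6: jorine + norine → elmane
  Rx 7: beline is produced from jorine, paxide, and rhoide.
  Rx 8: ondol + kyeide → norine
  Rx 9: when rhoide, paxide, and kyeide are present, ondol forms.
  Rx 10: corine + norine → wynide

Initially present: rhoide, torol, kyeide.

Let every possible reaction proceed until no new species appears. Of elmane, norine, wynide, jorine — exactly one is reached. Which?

kyeide and torol present → paxide forms (Rx 2).
rhoide, paxide, and kyeide present → ondol forms (Rx 9).
ondol and kyeide present → norine forms (Rx 8).
jorine would need norine, torol, and corine (Rx 1), but corine never forms. elmane would need jorine and norine (Rx 6), but jorine never forms. wynide would need corine and norine (Rx 10), but corine never forms.

norine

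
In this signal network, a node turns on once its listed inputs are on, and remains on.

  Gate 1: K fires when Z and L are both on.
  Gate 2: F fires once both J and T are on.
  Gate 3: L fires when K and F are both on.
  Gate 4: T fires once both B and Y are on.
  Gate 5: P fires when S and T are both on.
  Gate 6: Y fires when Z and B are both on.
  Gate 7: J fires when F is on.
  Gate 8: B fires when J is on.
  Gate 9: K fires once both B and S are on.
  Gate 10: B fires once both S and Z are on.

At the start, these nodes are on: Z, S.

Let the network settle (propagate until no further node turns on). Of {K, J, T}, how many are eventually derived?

2

Gate 10: S and Z on → B on.
Z and B are on, so Y fires (Gate 6).
Gate 9: B and S on → K on.
B and Y are on, so T fires (Gate 4).
K: reached.
J would need F (Gate 7), but F never turns on.
T: reached.
Reached: K and T — 2 of the 3.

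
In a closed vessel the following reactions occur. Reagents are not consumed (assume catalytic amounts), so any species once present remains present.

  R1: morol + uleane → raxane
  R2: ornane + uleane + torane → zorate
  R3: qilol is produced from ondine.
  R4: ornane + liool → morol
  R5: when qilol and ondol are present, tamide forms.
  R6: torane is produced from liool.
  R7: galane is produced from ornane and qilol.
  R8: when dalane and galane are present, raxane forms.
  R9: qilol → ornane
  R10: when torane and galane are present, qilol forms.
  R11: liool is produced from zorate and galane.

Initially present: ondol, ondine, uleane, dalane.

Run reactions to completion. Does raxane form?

ondine present → qilol forms (R3).
qilol present → ornane forms (R9).
ornane and qilol present → galane forms (R7).
dalane and galane present → raxane forms (R8).

Yes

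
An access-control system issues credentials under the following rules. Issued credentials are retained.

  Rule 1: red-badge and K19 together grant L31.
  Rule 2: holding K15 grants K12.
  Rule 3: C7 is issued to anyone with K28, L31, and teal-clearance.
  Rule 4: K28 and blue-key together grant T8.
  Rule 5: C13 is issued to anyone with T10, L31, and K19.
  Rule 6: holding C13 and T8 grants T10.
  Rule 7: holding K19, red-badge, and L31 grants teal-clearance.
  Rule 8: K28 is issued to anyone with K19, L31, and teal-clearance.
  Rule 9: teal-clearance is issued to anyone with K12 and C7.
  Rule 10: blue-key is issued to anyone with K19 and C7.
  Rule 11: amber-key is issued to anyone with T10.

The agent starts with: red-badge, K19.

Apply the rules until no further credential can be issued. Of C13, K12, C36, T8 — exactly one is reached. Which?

Holding red-badge and K19 grants L31 (Rule 1).
Holding K19, red-badge, and L31 grants teal-clearance (Rule 7).
Holding K19, L31, and teal-clearance grants K28 (Rule 8).
Holding K28, L31, and teal-clearance grants C7 (Rule 3).
Holding K19 and C7 grants blue-key (Rule 10).
Holding K28 and blue-key grants T8 (Rule 4).
C13 would need T10, L31, and K19 (Rule 5), but T10 is never granted. K12 would need K15 (Rule 2), but K15 is never granted. No rule produces C36, and it is not given.

T8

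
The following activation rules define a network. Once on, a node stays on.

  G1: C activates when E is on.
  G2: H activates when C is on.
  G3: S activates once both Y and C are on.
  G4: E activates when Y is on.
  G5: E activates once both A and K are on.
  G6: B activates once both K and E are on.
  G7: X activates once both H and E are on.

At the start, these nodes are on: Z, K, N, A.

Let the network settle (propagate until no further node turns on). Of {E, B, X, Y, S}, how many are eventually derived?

3

G5: A and K on → E on.
G6: K and E on → B on.
G1: E on → C on.
C is on, so H activates (G2).
H and E are on, so X activates (G7).
E: reached.
B: reached.
X: reached.
No rule produces Y, and it is not given.
S would need Y and C (G3), but Y never turns on.
Reached: E, B, and X — 3 of the 5.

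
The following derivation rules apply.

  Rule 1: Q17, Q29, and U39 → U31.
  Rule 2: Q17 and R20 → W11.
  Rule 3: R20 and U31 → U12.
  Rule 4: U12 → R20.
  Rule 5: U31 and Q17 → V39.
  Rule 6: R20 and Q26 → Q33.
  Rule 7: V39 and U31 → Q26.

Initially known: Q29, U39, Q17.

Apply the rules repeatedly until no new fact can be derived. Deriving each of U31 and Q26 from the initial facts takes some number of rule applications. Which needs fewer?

U31: Q17, Q29, and U39 hold, so U31 follows (Rule 1). [1 rule application]
Q26: Q17, Q29, and U39 hold, so U31 follows (Rule 1). U31 and Q17 hold, so V39 follows (Rule 5). V39 and U31 hold, so Q26 follows (Rule 7). [3 rule applications]
U31 needs fewer.

U31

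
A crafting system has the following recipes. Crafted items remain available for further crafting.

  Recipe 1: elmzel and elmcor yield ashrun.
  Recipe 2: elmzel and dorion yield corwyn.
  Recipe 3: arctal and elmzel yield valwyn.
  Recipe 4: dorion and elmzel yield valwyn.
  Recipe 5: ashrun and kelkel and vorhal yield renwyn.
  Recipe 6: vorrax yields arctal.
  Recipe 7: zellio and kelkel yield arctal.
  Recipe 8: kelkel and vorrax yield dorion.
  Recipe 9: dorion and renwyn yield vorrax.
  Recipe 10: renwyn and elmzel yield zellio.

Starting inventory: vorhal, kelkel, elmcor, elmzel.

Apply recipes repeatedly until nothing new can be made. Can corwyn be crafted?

No

corwyn would need elmzel and dorion (Recipe 2), but dorion is never obtained.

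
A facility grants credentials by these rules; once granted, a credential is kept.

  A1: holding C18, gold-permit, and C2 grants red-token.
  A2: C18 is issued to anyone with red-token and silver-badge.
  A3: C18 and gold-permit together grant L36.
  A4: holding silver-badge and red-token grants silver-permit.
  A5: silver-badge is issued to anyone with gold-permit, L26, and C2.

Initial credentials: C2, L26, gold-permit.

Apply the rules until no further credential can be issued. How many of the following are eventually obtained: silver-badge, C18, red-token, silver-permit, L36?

1

Holding gold-permit, L26, and C2 grants silver-badge (A5).
silver-badge: reached.
C18 would need red-token and silver-badge (A2), but red-token is never granted.
red-token would need C18, gold-permit, and C2 (A1), but C18 is never granted.
silver-permit would need silver-badge and red-token (A4), but red-token is never granted.
L36 would need C18 and gold-permit (A3), but C18 is never granted.
Reached: silver-badge — 1 of the 5.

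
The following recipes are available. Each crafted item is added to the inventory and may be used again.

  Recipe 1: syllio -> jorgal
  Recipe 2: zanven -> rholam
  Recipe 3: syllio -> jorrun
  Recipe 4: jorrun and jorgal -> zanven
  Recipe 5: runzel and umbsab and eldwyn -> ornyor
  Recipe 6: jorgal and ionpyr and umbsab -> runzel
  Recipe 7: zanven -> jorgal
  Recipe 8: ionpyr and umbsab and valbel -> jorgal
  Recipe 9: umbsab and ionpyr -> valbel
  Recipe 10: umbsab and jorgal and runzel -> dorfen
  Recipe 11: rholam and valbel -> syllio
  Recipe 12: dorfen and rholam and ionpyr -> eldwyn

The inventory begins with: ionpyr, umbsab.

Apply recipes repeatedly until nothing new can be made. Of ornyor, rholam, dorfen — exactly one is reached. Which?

umbsab and ionpyr -> valbel (Recipe 9).
Using Recipe 8, ionpyr, umbsab, and valbel make jorgal.
jorgal and ionpyr and umbsab -> runzel (Recipe 6).
Using Recipe 10, umbsab, jorgal, and runzel make dorfen.
rholam would need zanven (Recipe 2), but zanven is never obtained. ornyor would need runzel, umbsab, and eldwyn (Recipe 5), but eldwyn is never obtained.

dorfen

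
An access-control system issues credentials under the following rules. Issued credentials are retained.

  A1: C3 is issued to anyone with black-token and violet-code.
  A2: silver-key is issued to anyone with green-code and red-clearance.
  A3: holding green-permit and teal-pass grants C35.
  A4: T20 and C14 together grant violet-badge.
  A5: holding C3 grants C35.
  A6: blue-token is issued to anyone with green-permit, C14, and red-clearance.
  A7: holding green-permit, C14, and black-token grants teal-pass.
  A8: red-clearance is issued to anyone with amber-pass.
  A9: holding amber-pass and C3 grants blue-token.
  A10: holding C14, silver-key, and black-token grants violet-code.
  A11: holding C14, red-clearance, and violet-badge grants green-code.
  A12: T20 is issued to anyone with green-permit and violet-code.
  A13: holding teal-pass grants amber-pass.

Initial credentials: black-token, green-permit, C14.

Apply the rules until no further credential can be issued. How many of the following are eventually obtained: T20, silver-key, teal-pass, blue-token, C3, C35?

3

Holding green-permit, C14, and black-token grants teal-pass (A7).
Holding green-permit and teal-pass grants C35 (A3).
Holding teal-pass grants amber-pass (A13).
Holding amber-pass grants red-clearance (A8).
Holding green-permit, C14, and red-clearance grants blue-token (A6).
T20 would need green-permit and violet-code (A12), but violet-code is never granted.
silver-key would need green-code and red-clearance (A2), but green-code is never granted.
teal-pass: reached.
blue-token: reached.
C3 would need black-token and violet-code (A1), but violet-code is never granted.
C35: reached.
Reached: teal-pass, blue-token, and C35 — 3 of the 6.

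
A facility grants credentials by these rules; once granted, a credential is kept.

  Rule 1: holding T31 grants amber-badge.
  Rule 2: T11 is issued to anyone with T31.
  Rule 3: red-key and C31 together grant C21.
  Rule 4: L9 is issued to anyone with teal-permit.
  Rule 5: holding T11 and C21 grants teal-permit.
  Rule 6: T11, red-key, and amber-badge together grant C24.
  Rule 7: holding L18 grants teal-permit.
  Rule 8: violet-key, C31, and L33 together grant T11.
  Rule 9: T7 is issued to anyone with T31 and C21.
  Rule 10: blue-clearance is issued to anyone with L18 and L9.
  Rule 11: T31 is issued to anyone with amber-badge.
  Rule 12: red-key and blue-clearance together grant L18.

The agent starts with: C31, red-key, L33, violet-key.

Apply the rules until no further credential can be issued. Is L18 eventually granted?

No

L18 would need red-key and blue-clearance (Rule 12), but blue-clearance is never granted.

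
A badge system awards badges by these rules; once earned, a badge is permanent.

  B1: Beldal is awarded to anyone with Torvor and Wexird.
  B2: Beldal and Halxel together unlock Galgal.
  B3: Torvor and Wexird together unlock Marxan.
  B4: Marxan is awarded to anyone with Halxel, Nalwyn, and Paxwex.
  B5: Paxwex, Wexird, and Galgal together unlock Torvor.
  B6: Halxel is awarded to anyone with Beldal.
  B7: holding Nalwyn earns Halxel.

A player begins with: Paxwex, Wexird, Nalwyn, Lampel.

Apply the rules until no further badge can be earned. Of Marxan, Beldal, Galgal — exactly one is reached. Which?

With Nalwyn, Halxel is earned (B7).
With Halxel, Nalwyn, and Paxwex, Marxan is earned (B4).
Beldal would need Torvor and Wexird (B1), but Torvor is never earned. Galgal would need Beldal and Halxel (B2), but Beldal is never earned.

Marxan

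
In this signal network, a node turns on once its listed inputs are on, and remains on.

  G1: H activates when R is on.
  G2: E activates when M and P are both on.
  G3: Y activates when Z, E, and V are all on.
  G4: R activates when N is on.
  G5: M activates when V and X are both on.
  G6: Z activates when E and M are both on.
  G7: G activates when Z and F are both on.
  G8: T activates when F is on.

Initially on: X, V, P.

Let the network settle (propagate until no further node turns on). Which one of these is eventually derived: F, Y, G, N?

V and X are on, so M activates (G5).
M and P are on, so E activates (G2).
E and M are on, so Z activates (G6).
Z, E, and V are on, so Y activates (G3).
G would need Z and F (G7), but F never turns on. No rule produces N, and it is not given. No rule produces F, and it is not given.

Y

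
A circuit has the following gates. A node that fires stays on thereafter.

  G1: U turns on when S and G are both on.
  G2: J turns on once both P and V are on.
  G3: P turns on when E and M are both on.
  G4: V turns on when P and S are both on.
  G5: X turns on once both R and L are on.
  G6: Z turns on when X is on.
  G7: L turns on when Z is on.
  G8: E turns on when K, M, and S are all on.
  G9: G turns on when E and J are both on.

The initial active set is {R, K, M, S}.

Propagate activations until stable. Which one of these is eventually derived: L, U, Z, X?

K, M, and S are on, so E turns on (G8).
E and M are on, so P turns on (G3).
P and S are on, so V turns on (G4).
G2: P and V on → J on.
E and J are on, so G turns on (G9).
S and G are on, so U turns on (G1).
X would need R and L (G5), but L never turns on. Z would need X (G6), but X never turns on. L would need Z (G7), but Z never turns on.

U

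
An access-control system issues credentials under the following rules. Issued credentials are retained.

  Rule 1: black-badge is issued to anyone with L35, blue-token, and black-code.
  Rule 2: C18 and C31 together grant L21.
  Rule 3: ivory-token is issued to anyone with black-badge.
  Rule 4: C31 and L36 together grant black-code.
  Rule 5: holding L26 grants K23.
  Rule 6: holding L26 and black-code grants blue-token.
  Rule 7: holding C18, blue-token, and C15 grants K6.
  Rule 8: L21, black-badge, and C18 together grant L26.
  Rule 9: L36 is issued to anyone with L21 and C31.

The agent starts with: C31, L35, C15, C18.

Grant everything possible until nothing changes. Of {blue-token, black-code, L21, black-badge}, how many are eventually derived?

Holding C18 and C31 grants L21 (Rule 2).
Holding L21 and C31 grants L36 (Rule 9).
Holding C31 and L36 grants black-code (Rule 4).
blue-token would need L26 and black-code (Rule 6), but L26 is never granted.
black-code: reached.
L21: reached.
black-badge would need L35, blue-token, and black-code (Rule 1), but blue-token is never granted.
Reached: black-code and L21 — 2 of the 4.

2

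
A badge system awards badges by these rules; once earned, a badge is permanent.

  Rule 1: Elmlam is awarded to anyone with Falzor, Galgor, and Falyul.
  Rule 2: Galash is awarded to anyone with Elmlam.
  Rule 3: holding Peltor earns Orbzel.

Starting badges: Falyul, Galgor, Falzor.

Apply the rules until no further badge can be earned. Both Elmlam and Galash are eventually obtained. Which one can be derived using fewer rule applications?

Elmlam

Elmlam: With Falzor, Galgor, and Falyul, Elmlam is earned (Rule 1). [1 rule application]
Galash: With Falzor, Galgor, and Falyul, Elmlam is earned (Rule 1). With Elmlam, Galash is earned (Rule 2). [2 rule applications]
Elmlam needs fewer.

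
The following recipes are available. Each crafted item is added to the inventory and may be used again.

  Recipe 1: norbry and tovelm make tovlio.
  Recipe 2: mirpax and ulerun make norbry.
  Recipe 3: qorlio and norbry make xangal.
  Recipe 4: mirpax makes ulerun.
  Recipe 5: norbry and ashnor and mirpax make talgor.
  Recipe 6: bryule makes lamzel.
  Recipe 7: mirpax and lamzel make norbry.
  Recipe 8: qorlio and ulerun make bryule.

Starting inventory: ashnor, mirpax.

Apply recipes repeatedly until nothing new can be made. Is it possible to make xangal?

xangal would need qorlio and norbry (Recipe 3), but qorlio is never obtained.

No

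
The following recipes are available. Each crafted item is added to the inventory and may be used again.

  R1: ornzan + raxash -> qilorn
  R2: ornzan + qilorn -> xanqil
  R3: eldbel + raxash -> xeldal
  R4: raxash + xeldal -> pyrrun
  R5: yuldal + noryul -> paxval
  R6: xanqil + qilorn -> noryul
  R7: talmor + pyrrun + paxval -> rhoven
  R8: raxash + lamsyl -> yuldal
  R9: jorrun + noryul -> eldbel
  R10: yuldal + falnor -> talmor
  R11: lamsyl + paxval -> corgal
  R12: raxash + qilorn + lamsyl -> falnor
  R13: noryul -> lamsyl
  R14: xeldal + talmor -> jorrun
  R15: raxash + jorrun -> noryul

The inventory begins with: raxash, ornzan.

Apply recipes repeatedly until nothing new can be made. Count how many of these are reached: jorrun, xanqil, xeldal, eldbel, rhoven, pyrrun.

ornzan + raxash -> qilorn (R1).
Using R2, ornzan and qilorn make xanqil.
jorrun would need xeldal and talmor (R14), but xeldal is never obtained.
xanqil: reached.
xeldal would need eldbel and raxash (R3), but eldbel is never obtained.
eldbel would need jorrun and noryul (R9), but jorrun is never obtained.
rhoven would need talmor, pyrrun, and paxval (R7), but pyrrun is never obtained.
pyrrun would need raxash and xeldal (R4), but xeldal is never obtained.
Reached: xanqil — 1 of the 6.

1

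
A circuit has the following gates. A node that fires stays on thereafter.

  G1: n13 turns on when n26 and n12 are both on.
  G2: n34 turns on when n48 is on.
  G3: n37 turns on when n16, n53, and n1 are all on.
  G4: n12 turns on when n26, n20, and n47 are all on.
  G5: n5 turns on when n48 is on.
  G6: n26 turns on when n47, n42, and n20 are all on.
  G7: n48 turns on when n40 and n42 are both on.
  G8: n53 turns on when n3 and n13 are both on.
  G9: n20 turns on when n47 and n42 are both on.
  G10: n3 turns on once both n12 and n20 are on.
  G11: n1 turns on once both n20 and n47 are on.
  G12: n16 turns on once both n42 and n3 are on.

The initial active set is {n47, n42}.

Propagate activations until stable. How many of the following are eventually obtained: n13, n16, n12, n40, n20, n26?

G9: n47 and n42 on → n20 on.
G6: n47, n42, and n20 on → n26 on.
n26, n20, and n47 are on, so n12 turns on (G4).
G1: n26 and n12 on → n13 on.
G10: n12 and n20 on → n3 on.
n42 and n3 are on, so n16 turns on (G12).
n13: reached.
n16: reached.
n12: reached.
No rule produces n40, and it is not given.
n20: reached.
n26: reached.
Reached: n13, n16, n12, n20, and n26 — 5 of the 6.

5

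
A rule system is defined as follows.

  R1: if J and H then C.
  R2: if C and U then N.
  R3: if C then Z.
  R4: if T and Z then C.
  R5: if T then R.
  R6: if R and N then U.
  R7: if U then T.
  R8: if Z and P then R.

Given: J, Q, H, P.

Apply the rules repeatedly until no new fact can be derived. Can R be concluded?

J and H hold, so C follows (R1).
C holds, so Z follows (R3).
Z and P hold, so R follows (R8).

Yes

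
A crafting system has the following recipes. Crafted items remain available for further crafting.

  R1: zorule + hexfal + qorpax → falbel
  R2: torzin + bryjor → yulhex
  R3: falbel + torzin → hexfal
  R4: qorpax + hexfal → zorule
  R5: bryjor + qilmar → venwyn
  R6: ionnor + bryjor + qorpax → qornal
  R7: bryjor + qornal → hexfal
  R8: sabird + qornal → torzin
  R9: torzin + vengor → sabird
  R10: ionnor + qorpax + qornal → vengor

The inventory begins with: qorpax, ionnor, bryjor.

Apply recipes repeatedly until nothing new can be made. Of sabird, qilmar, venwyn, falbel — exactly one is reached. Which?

Using R6, ionnor, bryjor, and qorpax make qornal.
bryjor + qornal → hexfal (R7).
Using R4, qorpax and hexfal make zorule.
Using R1, zorule, hexfal, and qorpax make falbel.
sabird would need torzin and vengor (R9), but torzin is never obtained. venwyn would need bryjor and qilmar (R5), but qilmar is never obtained. No rule produces qilmar, and it is not given.

falbel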